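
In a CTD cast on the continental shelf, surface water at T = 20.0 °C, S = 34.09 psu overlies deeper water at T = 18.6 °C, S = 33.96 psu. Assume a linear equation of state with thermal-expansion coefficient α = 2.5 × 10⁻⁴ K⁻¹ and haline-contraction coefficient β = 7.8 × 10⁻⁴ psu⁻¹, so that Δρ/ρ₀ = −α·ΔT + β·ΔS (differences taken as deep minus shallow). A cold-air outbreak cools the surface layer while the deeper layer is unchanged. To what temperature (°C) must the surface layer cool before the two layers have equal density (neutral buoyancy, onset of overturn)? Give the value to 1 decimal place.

19.0 °C

Neutral buoyancy requires Δρ = 0, i.e. −α(T_deep − T_surf′) + β(S_deep − S_surf) = 0.
T_surf′ = T_deep − (β/α)·ΔS = 18.6 − (7.8 × 10⁻⁴/2.5 × 10⁻⁴)·(-0.13) = 19.006 °C.
Cooling required: 20.0 − (19.006) = 0.994 °C.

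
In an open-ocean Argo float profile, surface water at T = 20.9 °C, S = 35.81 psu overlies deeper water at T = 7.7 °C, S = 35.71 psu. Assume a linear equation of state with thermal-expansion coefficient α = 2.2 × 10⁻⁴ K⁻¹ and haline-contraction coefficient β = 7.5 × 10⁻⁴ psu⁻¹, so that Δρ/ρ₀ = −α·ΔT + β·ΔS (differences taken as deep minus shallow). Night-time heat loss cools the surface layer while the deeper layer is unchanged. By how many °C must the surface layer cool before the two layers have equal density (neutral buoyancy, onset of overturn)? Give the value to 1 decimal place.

Neutral buoyancy requires Δρ = 0, i.e. −α(T_deep − T_surf′) + β(S_deep − S_surf) = 0.
T_surf′ = T_deep − (β/α)·ΔS = 7.7 − (7.5 × 10⁻⁴/2.2 × 10⁻⁴)·(-0.10) = 8.041 °C.
Cooling required: 20.9 − (8.041) = 12.859 °C.

12.9 °C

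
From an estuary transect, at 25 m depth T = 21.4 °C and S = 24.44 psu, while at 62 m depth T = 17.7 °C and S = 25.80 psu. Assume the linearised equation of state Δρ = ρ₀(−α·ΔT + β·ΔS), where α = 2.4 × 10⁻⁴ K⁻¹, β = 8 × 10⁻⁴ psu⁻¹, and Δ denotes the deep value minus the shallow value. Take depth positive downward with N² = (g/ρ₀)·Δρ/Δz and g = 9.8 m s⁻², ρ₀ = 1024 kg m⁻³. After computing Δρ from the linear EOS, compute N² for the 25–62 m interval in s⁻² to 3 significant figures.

5.23 × 10⁻⁴ s⁻²

ΔT = -3.7 K, ΔS = +1.36 psu (deep − shallow).
Δρ/ρ₀ = −αΔT + βΔS = 8.88 × 10⁻⁴ + 1.088 × 10⁻³ = 1.976 × 10⁻³, so Δρ ≈ 2.023 kg m⁻³.
N² = (g/ρ₀)·Δρ/Δz = g·(Δρ/ρ₀)/Δz = 9.8 × 1.976 × 10⁻³ / 37 = 5.2337 × 10⁻⁴ s⁻² ≈ 5.23 × 10⁻⁴ s⁻².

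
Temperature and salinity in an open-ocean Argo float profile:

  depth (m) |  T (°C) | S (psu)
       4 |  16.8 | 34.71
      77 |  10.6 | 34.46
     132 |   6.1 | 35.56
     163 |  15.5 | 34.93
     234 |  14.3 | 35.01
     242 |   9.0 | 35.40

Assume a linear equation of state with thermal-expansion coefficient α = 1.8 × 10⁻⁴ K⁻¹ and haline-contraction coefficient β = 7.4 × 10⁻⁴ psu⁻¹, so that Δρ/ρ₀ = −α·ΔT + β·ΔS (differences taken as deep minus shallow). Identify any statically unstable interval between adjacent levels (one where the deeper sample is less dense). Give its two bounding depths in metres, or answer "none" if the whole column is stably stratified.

132–163 m

Evaluate Δρ/ρ₀ = −αΔT + βΔS across each adjacent pair:
  4–77 m: −αΔT+βΔS = −(1.8 × 10⁻⁴)(-6.2)+(7.4 × 10⁻⁴)(-0.25) = 9.3 × 10⁻⁴ → stable
  77–132 m: −αΔT+βΔS = −(1.8 × 10⁻⁴)(-4.5)+(7.4 × 10⁻⁴)(+1.10) = 1.6 × 10⁻³ → stable
  132–163 m: −αΔT+βΔS = −(1.8 × 10⁻⁴)(+9.4)+(7.4 × 10⁻⁴)(-0.63) = -2.2 × 10⁻³ → UNSTABLE
  163–234 m: −αΔT+βΔS = −(1.8 × 10⁻⁴)(-1.2)+(7.4 × 10⁻⁴)(+0.08) = 2.8 × 10⁻⁴ → stable
  234–242 m: −αΔT+βΔS = −(1.8 × 10⁻⁴)(-5.3)+(7.4 × 10⁻⁴)(+0.39) = 1.2 × 10⁻³ → stable
The 132–163 m interval has Δρ < 0: lighter water underlies denser water.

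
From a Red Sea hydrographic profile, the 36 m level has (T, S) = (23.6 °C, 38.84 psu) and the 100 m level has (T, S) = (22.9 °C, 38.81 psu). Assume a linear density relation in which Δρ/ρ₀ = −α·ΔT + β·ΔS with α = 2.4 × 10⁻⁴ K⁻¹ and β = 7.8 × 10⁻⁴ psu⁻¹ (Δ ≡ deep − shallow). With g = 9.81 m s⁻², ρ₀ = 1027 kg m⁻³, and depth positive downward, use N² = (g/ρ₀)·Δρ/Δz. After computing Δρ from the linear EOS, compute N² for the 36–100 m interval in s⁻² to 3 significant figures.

ΔT = -0.7 K, ΔS = -0.03 psu (deep − shallow).
Δρ/ρ₀ = −αΔT + βΔS = 1.68 × 10⁻⁴ − 2.34 × 10⁻⁵ = 1.446 × 10⁻⁴, so Δρ ≈ 0.1485 kg m⁻³.
N² = (g/ρ₀)·Δρ/Δz = g·(Δρ/ρ₀)/Δz = 9.81 × 1.446 × 10⁻⁴ / 64 = 2.2164 × 10⁻⁵ s⁻² ≈ 2.22 × 10⁻⁵ s⁻².

2.22 × 10⁻⁵ s⁻²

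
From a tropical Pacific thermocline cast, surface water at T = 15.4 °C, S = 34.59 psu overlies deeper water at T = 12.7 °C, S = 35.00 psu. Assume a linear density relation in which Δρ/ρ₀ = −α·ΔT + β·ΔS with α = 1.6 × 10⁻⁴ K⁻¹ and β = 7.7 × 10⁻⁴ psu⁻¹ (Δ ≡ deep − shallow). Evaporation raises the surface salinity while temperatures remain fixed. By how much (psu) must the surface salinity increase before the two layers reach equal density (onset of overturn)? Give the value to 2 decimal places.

0.97 psu

Neutral buoyancy requires −α(T_deep − T_surf) + β(S_deep − S_surf′) = 0.
S_surf′ = S_deep − (α/β)·ΔT = 35.00 − (1.6 × 10⁻⁴/7.7 × 10⁻⁴)·(-2.7) = 35.5610 psu.
Increase required: 35.5610 − 34.59 = 0.9710 psu.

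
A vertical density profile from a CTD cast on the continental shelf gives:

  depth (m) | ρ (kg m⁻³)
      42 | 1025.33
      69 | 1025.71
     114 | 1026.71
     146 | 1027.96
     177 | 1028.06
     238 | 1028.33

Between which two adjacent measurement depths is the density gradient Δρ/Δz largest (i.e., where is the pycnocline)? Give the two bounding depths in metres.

Compute the density gradient over each adjacent pair:
  42–69 m: Δρ/Δz = 0.38/27 = 0.014 kg m⁻⁴
  69–114 m: Δρ/Δz = 1.00/45 = 0.022 kg m⁻⁴
  114–146 m: Δρ/Δz = 1.25/32 = 0.039 kg m⁻⁴
  146–177 m: Δρ/Δz = 0.10/31 = 3.2 × 10⁻³ kg m⁻⁴
  177–238 m: Δρ/Δz = 0.27/61 = 4.4 × 10⁻³ kg m⁻⁴
The largest gradient is in the 114–146 m interval — the pycnocline.

114–146 m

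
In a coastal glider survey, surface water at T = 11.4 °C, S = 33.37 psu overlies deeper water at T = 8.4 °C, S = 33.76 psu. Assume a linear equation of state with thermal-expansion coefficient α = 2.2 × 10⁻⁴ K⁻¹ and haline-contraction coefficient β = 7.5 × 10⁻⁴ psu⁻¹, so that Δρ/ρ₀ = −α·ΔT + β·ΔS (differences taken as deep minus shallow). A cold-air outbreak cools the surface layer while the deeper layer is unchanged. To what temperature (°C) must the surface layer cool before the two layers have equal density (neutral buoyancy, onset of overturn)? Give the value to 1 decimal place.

7.1 °C

Neutral buoyancy requires Δρ = 0, i.e. −α(T_deep − T_surf′) + β(S_deep − S_surf) = 0.
T_surf′ = T_deep − (β/α)·ΔS = 8.4 − (7.5 × 10⁻⁴/2.2 × 10⁻⁴)·(+0.39) = 7.070 °C.
Cooling required: 11.4 − (7.070) = 4.330 °C.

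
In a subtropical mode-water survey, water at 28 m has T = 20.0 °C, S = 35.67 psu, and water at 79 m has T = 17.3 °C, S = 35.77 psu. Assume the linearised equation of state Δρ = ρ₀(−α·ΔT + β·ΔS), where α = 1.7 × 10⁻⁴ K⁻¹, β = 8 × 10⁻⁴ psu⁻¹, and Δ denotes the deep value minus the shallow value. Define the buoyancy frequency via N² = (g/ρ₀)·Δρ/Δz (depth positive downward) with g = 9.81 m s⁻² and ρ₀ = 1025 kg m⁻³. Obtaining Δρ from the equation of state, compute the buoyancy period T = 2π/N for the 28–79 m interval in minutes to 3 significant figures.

ΔT = -2.7 K, ΔS = +0.10 psu (deep − shallow).
Δρ/ρ₀ = −αΔT + βΔS = 4.59 × 10⁻⁴ + 8.00 × 10⁻⁵ = 5.39 × 10⁻⁴, so Δρ ≈ 0.5525 kg m⁻³.
N² = (g/ρ₀)·Δρ/Δz = g·(Δρ/ρ₀)/Δz = 9.81 × 5.39 × 10⁻⁴ / 51 = 1.0368 × 10⁻⁴ s⁻².
N = √(1.0368 × 10⁻⁴) = 0.010182 rad s⁻¹ → T = 2π/N = 617.09 s = 10.285 min ≈ 10.3 min.

10.3 min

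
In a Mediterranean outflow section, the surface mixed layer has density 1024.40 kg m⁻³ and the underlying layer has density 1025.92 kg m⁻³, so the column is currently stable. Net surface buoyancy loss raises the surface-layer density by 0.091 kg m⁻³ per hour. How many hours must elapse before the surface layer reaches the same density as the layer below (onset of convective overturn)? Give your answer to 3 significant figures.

Density deficit of the surface layer: 1025.92 − 1024.40 = 1.52 kg m⁻³.
Required change = 1.52 / 0.091 = 16.7 hours.

16.7 hours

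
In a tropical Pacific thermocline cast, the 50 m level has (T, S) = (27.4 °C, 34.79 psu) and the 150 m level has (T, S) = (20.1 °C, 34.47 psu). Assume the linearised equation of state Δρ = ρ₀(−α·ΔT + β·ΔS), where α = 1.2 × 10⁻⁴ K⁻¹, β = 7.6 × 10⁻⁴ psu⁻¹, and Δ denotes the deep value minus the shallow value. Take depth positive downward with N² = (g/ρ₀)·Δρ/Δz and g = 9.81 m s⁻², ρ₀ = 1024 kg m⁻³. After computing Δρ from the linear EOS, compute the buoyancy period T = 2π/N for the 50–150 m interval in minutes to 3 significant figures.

13.3 min

ΔT = -7.3 K, ΔS = -0.32 psu (deep − shallow).
Δρ/ρ₀ = −αΔT + βΔS = 8.76 × 10⁻⁴ − 2.432 × 10⁻⁴ = 6.328 × 10⁻⁴, so Δρ ≈ 0.6480 kg m⁻³.
N² = (g/ρ₀)·Δρ/Δz = g·(Δρ/ρ₀)/Δz = 9.81 × 6.328 × 10⁻⁴ / 100 = 6.2078 × 10⁻⁵ s⁻².
N = √(6.2078 × 10⁻⁵) = 7.8790 × 10⁻³ rad s⁻¹ → T = 2π/N = 797.46 s = 13.291 min ≈ 13.3 min.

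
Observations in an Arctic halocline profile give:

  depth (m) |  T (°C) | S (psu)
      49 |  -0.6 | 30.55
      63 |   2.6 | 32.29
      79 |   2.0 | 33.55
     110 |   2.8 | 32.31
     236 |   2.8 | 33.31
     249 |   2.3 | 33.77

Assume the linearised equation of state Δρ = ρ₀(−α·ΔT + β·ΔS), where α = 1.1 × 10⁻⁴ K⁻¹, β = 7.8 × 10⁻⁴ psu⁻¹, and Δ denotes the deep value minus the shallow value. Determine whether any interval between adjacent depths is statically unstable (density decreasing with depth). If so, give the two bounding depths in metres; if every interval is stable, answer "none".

Evaluate Δρ/ρ₀ = −αΔT + βΔS across each adjacent pair:
  49–63 m: −αΔT+βΔS = −(1.1 × 10⁻⁴)(+3.2)+(7.8 × 10⁻⁴)(+1.74) = 1.0 × 10⁻³ → stable
  63–79 m: −αΔT+βΔS = −(1.1 × 10⁻⁴)(-0.6)+(7.8 × 10⁻⁴)(+1.26) = 1.0 × 10⁻³ → stable
  79–110 m: −αΔT+βΔS = −(1.1 × 10⁻⁴)(+0.8)+(7.8 × 10⁻⁴)(-1.24) = -1.1 × 10⁻³ → UNSTABLE
  110–236 m: −αΔT+βΔS = −(1.1 × 10⁻⁴)(+0.0)+(7.8 × 10⁻⁴)(+1.00) = 7.8 × 10⁻⁴ → stable
  236–249 m: −αΔT+βΔS = −(1.1 × 10⁻⁴)(-0.5)+(7.8 × 10⁻⁴)(+0.46) = 4.1 × 10⁻⁴ → stable
The 79–110 m interval has Δρ < 0: lighter water underlies denser water.

79–110 m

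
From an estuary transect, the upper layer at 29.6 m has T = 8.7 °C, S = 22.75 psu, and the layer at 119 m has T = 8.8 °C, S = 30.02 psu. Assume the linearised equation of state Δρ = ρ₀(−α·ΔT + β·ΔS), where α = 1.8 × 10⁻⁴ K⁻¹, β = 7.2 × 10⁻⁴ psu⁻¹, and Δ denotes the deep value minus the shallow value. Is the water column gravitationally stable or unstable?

ΔT = 8.8 − 8.7 = +0.1 K and ΔS = 30.02 − 22.75 = +7.27 psu (deep − shallow).
−αΔT = -1.80 × 10⁻⁵; βΔS = 5.2344 × 10⁻³; sum Δρ/ρ₀ = 5.2164 × 10⁻³.
Δρ/ρ₀ > 0, so Δρ > 0: deeper water is denser → statically stable.

stable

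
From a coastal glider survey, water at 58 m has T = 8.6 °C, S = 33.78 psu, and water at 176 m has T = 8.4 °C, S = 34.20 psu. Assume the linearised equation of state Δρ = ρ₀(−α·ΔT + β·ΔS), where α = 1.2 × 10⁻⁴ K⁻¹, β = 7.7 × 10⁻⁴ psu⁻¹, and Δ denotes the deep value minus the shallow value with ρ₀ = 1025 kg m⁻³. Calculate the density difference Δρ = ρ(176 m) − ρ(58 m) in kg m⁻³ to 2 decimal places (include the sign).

+0.36 kg m⁻³

ΔT = -0.2 K, ΔS = +0.42 psu (deep − shallow).
Δρ/ρ₀ = −(1.2 × 10⁻⁴)(-0.2) + (7.7 × 10⁻⁴)(+0.42) = 3.474 × 10⁻⁴.
Δρ = 1025 × (3.474 × 10⁻⁴) = +0.36 kg m⁻³.
Positive Δρ: denser below, stable.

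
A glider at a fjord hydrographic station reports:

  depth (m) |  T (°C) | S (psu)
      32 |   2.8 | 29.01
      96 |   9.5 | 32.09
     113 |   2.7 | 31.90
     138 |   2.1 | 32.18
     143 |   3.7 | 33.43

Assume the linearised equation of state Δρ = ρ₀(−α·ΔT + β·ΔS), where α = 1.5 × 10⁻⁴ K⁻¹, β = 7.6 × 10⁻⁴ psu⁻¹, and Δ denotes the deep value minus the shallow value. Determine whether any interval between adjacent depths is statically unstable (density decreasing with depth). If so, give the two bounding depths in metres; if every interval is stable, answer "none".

none

Evaluate Δρ/ρ₀ = −αΔT + βΔS across each adjacent pair:
  32–96 m: −αΔT+βΔS = −(1.5 × 10⁻⁴)(+6.7)+(7.6 × 10⁻⁴)(+3.08) = 1.3 × 10⁻³ → stable
  96–113 m: −αΔT+βΔS = −(1.5 × 10⁻⁴)(-6.8)+(7.6 × 10⁻⁴)(-0.19) = 8.8 × 10⁻⁴ → stable
  113–138 m: −αΔT+βΔS = −(1.5 × 10⁻⁴)(-0.6)+(7.6 × 10⁻⁴)(+0.28) = 3.0 × 10⁻⁴ → stable
  138–143 m: −αΔT+βΔS = −(1.5 × 10⁻⁴)(+1.6)+(7.6 × 10⁻⁴)(+1.25) = 7.1 × 10⁻⁴ → stable
Every interval has Δρ > 0: the column is stably stratified throughout.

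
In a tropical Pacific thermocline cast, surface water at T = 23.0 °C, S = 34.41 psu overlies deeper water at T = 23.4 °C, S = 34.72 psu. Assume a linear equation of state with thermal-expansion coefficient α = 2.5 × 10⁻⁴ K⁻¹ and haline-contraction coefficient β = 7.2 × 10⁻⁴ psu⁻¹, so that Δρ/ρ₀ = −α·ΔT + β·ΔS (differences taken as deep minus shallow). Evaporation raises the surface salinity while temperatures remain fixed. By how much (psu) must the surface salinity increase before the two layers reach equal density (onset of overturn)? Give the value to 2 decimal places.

0.17 psu

Neutral buoyancy requires −α(T_deep − T_surf) + β(S_deep − S_surf′) = 0.
S_surf′ = S_deep − (α/β)·ΔT = 34.72 − (2.5 × 10⁻⁴/7.2 × 10⁻⁴)·(+0.4) = 34.5811 psu.
Increase required: 34.5811 − 34.41 = 0.1711 psu.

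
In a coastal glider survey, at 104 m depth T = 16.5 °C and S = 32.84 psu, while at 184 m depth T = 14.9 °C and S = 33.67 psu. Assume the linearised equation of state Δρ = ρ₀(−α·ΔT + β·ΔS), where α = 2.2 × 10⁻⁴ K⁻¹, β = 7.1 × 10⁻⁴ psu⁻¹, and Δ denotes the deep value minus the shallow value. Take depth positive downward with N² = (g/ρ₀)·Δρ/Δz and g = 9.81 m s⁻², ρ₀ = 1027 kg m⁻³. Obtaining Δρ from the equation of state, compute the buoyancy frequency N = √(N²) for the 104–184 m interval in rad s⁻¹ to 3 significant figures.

ΔT = -1.6 K, ΔS = +0.83 psu (deep − shallow).
Δρ/ρ₀ = −αΔT + βΔS = 3.52 × 10⁻⁴ + 5.893 × 10⁻⁴ = 9.413 × 10⁻⁴, so Δρ ≈ 0.9667 kg m⁻³.
N² = (g/ρ₀)·Δρ/Δz = g·(Δρ/ρ₀)/Δz = 9.81 × 9.413 × 10⁻⁴ / 80 = 1.1543 × 10⁻⁴ s⁻².
N = √(1.1543 × 10⁻⁴) = 0.010744 rad s⁻¹ ≈ 0.0107 rad s⁻¹.

0.0107 rad s⁻¹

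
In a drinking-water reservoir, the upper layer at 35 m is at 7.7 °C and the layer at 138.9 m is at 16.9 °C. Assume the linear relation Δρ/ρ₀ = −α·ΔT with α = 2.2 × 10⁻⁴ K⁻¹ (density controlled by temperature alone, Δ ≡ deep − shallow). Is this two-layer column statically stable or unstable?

unstable

ΔT = 16.9 − 7.7 = +9.2 K, so Δρ/ρ₀ = −αΔT = -2.024 × 10⁻³.
Δρ/ρ₀ < 0, so Δρ < 0: deeper water is lighter → statically unstable; the column would overturn.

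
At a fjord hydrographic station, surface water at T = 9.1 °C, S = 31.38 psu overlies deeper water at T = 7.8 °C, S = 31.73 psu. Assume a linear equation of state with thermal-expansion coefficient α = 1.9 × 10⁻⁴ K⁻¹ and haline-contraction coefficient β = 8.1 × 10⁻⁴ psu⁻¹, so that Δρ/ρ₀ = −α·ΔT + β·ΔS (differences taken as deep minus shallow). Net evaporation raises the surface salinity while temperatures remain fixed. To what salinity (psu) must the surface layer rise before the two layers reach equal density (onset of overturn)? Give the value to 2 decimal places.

32.03 psu

Neutral buoyancy requires −α(T_deep − T_surf) + β(S_deep − S_surf′) = 0.
S_surf′ = S_deep − (α/β)·ΔT = 31.73 − (1.9 × 10⁻⁴/8.1 × 10⁻⁴)·(-1.3) = 32.0349 psu.
Increase required: 32.0349 − 31.38 = 0.6549 psu.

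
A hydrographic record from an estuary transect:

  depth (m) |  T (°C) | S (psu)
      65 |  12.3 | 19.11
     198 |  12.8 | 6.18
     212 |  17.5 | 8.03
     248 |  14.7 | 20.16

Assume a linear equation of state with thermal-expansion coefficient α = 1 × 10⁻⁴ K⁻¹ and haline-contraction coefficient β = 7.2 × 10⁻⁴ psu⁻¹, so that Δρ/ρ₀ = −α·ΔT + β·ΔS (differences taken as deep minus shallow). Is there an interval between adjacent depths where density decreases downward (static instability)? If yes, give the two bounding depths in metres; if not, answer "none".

65–198 m

Evaluate Δρ/ρ₀ = −αΔT + βΔS across each adjacent pair:
  65–198 m: −αΔT+βΔS = −(1 × 10⁻⁴)(+0.5)+(7.2 × 10⁻⁴)(-12.93) = -9.4 × 10⁻³ → UNSTABLE
  198–212 m: −αΔT+βΔS = −(1 × 10⁻⁴)(+4.7)+(7.2 × 10⁻⁴)(+1.85) = 8.6 × 10⁻⁴ → stable
  212–248 m: −αΔT+βΔS = −(1 × 10⁻⁴)(-2.8)+(7.2 × 10⁻⁴)(+12.13) = 9.0 × 10⁻³ → stable
The 65–198 m interval has Δρ < 0: lighter water underlies denser water.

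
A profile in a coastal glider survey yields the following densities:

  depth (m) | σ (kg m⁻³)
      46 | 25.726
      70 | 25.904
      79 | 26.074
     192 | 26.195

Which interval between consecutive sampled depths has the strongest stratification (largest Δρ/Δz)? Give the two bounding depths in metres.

70–79 m

Compute the density gradient over each adjacent pair:
  46–70 m: Δρ/Δz = 0.178/24 = 7.4 × 10⁻³ kg m⁻⁴
  70–79 m: Δρ/Δz = 0.170/9 = 0.019 kg m⁻⁴
  79–192 m: Δρ/Δz = 0.121/113 = 1.1 × 10⁻³ kg m⁻⁴
The largest gradient is in the 70–79 m interval — the pycnocline.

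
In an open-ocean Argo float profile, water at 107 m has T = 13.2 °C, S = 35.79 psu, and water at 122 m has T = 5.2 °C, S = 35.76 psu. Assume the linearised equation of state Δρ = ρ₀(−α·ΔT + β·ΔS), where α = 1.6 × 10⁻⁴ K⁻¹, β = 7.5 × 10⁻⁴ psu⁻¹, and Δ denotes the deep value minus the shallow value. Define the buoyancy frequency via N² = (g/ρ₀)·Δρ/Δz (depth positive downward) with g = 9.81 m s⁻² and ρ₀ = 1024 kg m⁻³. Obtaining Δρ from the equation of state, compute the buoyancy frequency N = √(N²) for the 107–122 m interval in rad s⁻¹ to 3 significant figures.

ΔT = -8.0 K, ΔS = -0.03 psu (deep − shallow).
Δρ/ρ₀ = −αΔT + βΔS = 1.28 × 10⁻³ − 2.25 × 10⁻⁵ = 1.2575 × 10⁻³, so Δρ ≈ 1.288 kg m⁻³.
N² = (g/ρ₀)·Δρ/Δz = g·(Δρ/ρ₀)/Δz = 9.81 × 1.2575 × 10⁻³ / 15 = 8.2241 × 10⁻⁴ s⁻².
N = √(8.2241 × 10⁻⁴) = 0.028678 rad s⁻¹ ≈ 0.0287 rad s⁻¹.

0.0287 rad s⁻¹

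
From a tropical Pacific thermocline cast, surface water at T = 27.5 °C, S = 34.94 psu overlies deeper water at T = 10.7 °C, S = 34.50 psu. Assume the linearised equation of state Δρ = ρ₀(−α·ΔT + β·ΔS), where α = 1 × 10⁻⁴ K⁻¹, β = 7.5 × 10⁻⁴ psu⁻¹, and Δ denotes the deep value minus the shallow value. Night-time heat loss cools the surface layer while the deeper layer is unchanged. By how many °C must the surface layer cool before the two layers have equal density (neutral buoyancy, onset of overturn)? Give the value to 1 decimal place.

13.5 °C

Neutral buoyancy requires Δρ = 0, i.e. −α(T_deep − T_surf′) + β(S_deep − S_surf) = 0.
T_surf′ = T_deep − (β/α)·ΔS = 10.7 − (7.5 × 10⁻⁴/1 × 10⁻⁴)·(-0.44) = 14.000 °C.
Cooling required: 27.5 − (14.000) = 13.500 °C.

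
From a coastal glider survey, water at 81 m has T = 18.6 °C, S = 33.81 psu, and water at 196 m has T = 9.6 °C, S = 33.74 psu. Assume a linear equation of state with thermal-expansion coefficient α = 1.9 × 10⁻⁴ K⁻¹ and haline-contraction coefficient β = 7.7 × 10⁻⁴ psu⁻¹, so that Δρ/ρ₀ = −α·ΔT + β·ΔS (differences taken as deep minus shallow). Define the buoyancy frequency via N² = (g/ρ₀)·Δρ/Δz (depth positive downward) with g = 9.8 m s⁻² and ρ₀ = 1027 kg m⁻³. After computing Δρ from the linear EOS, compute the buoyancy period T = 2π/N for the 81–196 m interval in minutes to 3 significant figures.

8.81 min

ΔT = -9.0 K, ΔS = -0.07 psu (deep − shallow).
Δρ/ρ₀ = −αΔT + βΔS = 1.71 × 10⁻³ − 5.39 × 10⁻⁵ = 1.6561 × 10⁻³, so Δρ ≈ 1.701 kg m⁻³.
N² = (g/ρ₀)·Δρ/Δz = g·(Δρ/ρ₀)/Δz = 9.8 × 1.6561 × 10⁻³ / 115 = 1.4113 × 10⁻⁴ s⁻².
N = √(1.4113 × 10⁻⁴) = 0.011880 rad s⁻¹ → T = 2π/N = 528.89 s = 8.8148 min ≈ 8.81 min.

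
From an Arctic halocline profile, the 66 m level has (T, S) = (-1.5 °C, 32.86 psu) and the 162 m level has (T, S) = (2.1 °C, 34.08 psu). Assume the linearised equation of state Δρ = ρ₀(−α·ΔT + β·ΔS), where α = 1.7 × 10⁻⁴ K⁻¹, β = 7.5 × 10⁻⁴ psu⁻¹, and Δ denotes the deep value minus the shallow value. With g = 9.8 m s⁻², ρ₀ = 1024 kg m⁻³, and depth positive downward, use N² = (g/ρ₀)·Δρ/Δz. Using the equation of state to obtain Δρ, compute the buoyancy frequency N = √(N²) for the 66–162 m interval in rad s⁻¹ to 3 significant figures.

5.56 × 10⁻³ rad s⁻¹

ΔT = +3.6 K, ΔS = +1.22 psu (deep − shallow).
Δρ/ρ₀ = −αΔT + βΔS = -6.12 × 10⁻⁴ + 9.15 × 10⁻⁴ = 3.03 × 10⁻⁴, so Δρ ≈ 0.3103 kg m⁻³.
N² = (g/ρ₀)·Δρ/Δz = g·(Δρ/ρ₀)/Δz = 9.8 × 3.03 × 10⁻⁴ / 96 = 3.0931 × 10⁻⁵ s⁻².
N = √(3.0931 × 10⁻⁵) = 5.5616 × 10⁻³ rad s⁻¹ ≈ 5.56 × 10⁻³ rad s⁻¹.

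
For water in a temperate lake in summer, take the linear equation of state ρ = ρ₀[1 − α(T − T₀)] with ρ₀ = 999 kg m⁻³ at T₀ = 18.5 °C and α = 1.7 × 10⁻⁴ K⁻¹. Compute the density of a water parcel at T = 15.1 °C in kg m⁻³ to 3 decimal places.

999.577 kg m⁻³

T − T₀ = -3.4 K.
Bracket = 1 − α·(-3.4) = 1 + (5.78 × 10⁻⁴) = 1.0005780.
ρ = 999 × 1.0005780 = 999.577 kg m⁻³.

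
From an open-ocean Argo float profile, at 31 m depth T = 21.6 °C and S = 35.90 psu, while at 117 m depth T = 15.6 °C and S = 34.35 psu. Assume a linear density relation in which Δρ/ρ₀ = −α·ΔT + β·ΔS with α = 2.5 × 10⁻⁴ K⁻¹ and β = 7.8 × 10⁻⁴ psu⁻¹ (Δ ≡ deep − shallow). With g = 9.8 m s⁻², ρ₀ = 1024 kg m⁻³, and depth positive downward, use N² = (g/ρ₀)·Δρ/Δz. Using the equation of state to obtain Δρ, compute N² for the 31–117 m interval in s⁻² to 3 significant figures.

ΔT = -6.0 K, ΔS = -1.55 psu (deep − shallow).
Δρ/ρ₀ = −αΔT + βΔS = 1.50 × 10⁻³ − 1.209 × 10⁻³ = 2.91 × 10⁻⁴, so Δρ ≈ 0.2980 kg m⁻³.
N² = (g/ρ₀)·Δρ/Δz = g·(Δρ/ρ₀)/Δz = 9.8 × 2.91 × 10⁻⁴ / 86 = 3.3160 × 10⁻⁵ s⁻² ≈ 3.32 × 10⁻⁵ s⁻².

3.32 × 10⁻⁵ s⁻²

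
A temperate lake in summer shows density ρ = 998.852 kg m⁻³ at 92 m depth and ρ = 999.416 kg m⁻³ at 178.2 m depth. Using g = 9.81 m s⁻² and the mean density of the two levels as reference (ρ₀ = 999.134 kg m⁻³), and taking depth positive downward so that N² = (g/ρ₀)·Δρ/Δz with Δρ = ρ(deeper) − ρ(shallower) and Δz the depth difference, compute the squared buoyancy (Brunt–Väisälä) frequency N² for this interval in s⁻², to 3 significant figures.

6.42 × 10⁻⁵ s⁻²

Δρ = 999.416 − 998.852 = 0.564 kg m⁻³ over Δz = 178.2 − 92 = 86.2 m.
N² = (9.81/999.134) × (0.564/86.2) = 6.4242 × 10⁻⁵ s⁻² ≈ 6.42 × 10⁻⁵ s⁻².
Since Δρ > 0 the layer is stably stratified.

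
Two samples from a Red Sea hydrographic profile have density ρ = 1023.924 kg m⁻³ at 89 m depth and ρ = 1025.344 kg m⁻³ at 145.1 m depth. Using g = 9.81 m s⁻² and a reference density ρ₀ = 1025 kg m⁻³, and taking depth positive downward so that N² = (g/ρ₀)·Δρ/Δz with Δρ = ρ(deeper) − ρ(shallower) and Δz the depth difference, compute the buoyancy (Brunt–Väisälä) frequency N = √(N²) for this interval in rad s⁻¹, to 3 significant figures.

0.0156 rad s⁻¹

Δρ = 1025.344 − 1023.924 = 1.420 kg m⁻³ over Δz = 145.1 − 89 = 56.1 m.
N² = (9.81/1025) × (1.420/56.1) = 2.4225 × 10⁻⁴ s⁻².
N = √(2.4225 × 10⁻⁴) = 0.015564 rad s⁻¹ ≈ 0.0156 rad s⁻¹.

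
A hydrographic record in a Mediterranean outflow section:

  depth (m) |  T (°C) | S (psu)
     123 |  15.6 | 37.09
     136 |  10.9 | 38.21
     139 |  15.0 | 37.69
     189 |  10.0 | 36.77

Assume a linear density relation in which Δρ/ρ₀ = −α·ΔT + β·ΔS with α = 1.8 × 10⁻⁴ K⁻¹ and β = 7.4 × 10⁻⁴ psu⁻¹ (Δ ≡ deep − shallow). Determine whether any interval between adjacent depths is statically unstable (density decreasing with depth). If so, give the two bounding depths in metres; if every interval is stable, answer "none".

Evaluate Δρ/ρ₀ = −αΔT + βΔS across each adjacent pair:
  123–136 m: −αΔT+βΔS = −(1.8 × 10⁻⁴)(-4.7)+(7.4 × 10⁻⁴)(+1.12) = 1.7 × 10⁻³ → stable
  136–139 m: −αΔT+βΔS = −(1.8 × 10⁻⁴)(+4.1)+(7.4 × 10⁻⁴)(-0.52) = -1.1 × 10⁻³ → UNSTABLE
  139–189 m: −αΔT+βΔS = −(1.8 × 10⁻⁴)(-5.0)+(7.4 × 10⁻⁴)(-0.92) = 2.2 × 10⁻⁴ → stable
The 136–139 m interval has Δρ < 0: lighter water underlies denser water.

136–139 m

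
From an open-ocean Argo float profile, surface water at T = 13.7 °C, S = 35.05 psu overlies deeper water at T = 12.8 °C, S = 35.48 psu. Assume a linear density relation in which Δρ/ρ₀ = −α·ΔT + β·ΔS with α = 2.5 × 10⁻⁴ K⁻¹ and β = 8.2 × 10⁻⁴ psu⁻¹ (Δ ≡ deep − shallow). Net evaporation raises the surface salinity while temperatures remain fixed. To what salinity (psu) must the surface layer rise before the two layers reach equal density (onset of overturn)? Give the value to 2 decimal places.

35.75 psu

Neutral buoyancy requires −α(T_deep − T_surf) + β(S_deep − S_surf′) = 0.
S_surf′ = S_deep − (α/β)·ΔT = 35.48 − (2.5 × 10⁻⁴/8.2 × 10⁻⁴)·(-0.9) = 35.7544 psu.
Increase required: 35.7544 − 35.05 = 0.7044 psu.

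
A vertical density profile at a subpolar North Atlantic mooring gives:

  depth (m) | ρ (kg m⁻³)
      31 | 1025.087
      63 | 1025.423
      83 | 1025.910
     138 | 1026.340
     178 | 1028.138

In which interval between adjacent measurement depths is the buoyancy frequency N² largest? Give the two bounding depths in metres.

138–178 m

Compute the density gradient over each adjacent pair:
  31–63 m: Δρ/Δz = 0.336/32 = 0.011 kg m⁻⁴
  63–83 m: Δρ/Δz = 0.487/20 = 0.024 kg m⁻⁴
  83–138 m: Δρ/Δz = 0.430/55 = 7.8 × 10⁻³ kg m⁻⁴
  138–178 m: Δρ/Δz = 1.798/40 = 0.045 kg m⁻⁴
The largest gradient is in the 138–178 m interval — the pycnocline.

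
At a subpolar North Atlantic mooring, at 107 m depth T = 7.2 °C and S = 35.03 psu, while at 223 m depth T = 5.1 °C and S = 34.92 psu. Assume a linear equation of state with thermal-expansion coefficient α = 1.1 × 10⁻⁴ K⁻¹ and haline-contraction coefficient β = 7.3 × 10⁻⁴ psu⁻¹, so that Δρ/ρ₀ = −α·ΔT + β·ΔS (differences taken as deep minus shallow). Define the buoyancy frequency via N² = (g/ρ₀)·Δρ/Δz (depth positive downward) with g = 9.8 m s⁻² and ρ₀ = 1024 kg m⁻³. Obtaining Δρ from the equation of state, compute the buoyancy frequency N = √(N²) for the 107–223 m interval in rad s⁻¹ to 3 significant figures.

3.57 × 10⁻³ rad s⁻¹

ΔT = -2.1 K, ΔS = -0.11 psu (deep − shallow).
Δρ/ρ₀ = −αΔT + βΔS = 2.31 × 10⁻⁴ − 8.03 × 10⁻⁵ = 1.507 × 10⁻⁴, so Δρ ≈ 0.1543 kg m⁻³.
N² = (g/ρ₀)·Δρ/Δz = g·(Δρ/ρ₀)/Δz = 9.8 × 1.507 × 10⁻⁴ / 116 = 1.2732 × 10⁻⁵ s⁻².
N = √(1.2732 × 10⁻⁵) = 3.5682 × 10⁻³ rad s⁻¹ ≈ 3.57 × 10⁻³ rad s⁻¹.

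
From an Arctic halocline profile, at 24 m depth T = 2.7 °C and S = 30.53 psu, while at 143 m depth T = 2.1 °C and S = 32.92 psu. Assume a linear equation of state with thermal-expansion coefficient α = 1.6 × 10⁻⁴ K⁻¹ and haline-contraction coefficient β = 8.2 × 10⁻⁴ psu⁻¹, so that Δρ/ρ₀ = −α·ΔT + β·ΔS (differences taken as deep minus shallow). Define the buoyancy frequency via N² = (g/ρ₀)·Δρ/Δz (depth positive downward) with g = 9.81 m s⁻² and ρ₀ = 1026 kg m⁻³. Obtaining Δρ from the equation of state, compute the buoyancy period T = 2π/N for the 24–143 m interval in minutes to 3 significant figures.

8.04 min

ΔT = -0.6 K, ΔS = +2.39 psu (deep − shallow).
Δρ/ρ₀ = −αΔT + βΔS = 9.60 × 10⁻⁵ + 1.9598 × 10⁻³ = 2.0558 × 10⁻³, so Δρ ≈ 2.109 kg m⁻³.
N² = (g/ρ₀)·Δρ/Δz = g·(Δρ/ρ₀)/Δz = 9.81 × 2.0558 × 10⁻³ / 119 = 1.6947 × 10⁻⁴ s⁻².
N = √(1.6947 × 10⁻⁴) = 0.013018 rad s⁻¹ → T = 2π/N = 482.65 s = 8.0442 min ≈ 8.04 min.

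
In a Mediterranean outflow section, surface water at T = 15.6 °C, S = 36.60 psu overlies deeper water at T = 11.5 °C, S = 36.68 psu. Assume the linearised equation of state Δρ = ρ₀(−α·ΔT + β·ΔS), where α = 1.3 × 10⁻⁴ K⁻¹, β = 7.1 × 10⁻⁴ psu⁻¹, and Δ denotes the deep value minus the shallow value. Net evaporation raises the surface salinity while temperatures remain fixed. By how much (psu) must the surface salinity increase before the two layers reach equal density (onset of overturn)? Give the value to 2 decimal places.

Neutral buoyancy requires −α(T_deep − T_surf) + β(S_deep − S_surf′) = 0.
S_surf′ = S_deep − (α/β)·ΔT = 36.68 − (1.3 × 10⁻⁴/7.1 × 10⁻⁴)·(-4.1) = 37.4307 psu.
Increase required: 37.4307 − 36.60 = 0.8307 psu.

0.83 psu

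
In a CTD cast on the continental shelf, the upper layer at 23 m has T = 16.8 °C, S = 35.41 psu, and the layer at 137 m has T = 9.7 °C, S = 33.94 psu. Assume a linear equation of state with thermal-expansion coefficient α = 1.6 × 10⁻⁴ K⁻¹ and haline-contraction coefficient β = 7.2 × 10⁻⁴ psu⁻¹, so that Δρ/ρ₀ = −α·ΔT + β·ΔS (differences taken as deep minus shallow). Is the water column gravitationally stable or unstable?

ΔT = 9.7 − 16.8 = -7.1 K and ΔS = 33.94 − 35.41 = -1.47 psu (deep − shallow).
−αΔT = 1.136 × 10⁻³; βΔS = -1.0584 × 10⁻³; sum Δρ/ρ₀ = 7.76 × 10⁻⁵.
Δρ/ρ₀ > 0, so Δρ > 0: deeper water is denser → statically stable.

stable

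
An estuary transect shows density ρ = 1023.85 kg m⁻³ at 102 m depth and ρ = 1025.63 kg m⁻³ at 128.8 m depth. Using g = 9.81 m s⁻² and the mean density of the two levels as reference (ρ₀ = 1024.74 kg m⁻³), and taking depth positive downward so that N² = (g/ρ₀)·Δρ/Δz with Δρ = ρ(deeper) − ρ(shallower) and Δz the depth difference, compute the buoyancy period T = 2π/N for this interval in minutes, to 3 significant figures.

Δρ = 1025.63 − 1023.85 = 1.78 kg m⁻³ over Δz = 128.8 − 102 = 26.8 m.
N² = (9.81/1024.74) × (1.78/26.8) = 6.3583 × 10⁻⁴ s⁻².
N = √(6.3583 × 10⁻⁴) = 0.025216 rad s⁻¹, so T = 2π/N = 249.17 s = 4.1528 min ≈ 4.15 min.

4.15 min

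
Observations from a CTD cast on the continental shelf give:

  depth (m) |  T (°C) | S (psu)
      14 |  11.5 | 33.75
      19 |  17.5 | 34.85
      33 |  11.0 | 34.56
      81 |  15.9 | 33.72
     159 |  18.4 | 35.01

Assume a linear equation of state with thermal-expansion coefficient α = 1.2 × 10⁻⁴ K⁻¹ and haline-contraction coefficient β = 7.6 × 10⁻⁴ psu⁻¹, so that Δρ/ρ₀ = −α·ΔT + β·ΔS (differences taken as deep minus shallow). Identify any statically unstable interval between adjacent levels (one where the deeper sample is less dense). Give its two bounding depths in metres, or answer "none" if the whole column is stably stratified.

Evaluate Δρ/ρ₀ = −αΔT + βΔS across each adjacent pair:
  14–19 m: −αΔT+βΔS = −(1.2 × 10⁻⁴)(+6.0)+(7.6 × 10⁻⁴)(+1.10) = 1.2 × 10⁻⁴ → stable
  19–33 m: −αΔT+βΔS = −(1.2 × 10⁻⁴)(-6.5)+(7.6 × 10⁻⁴)(-0.29) = 5.6 × 10⁻⁴ → stable
  33–81 m: −αΔT+βΔS = −(1.2 × 10⁻⁴)(+4.9)+(7.6 × 10⁻⁴)(-0.84) = -1.2 × 10⁻³ → UNSTABLE
  81–159 m: −αΔT+βΔS = −(1.2 × 10⁻⁴)(+2.5)+(7.6 × 10⁻⁴)(+1.29) = 6.8 × 10⁻⁴ → stable
The 33–81 m interval has Δρ < 0: lighter water underlies denser water.

33–81 m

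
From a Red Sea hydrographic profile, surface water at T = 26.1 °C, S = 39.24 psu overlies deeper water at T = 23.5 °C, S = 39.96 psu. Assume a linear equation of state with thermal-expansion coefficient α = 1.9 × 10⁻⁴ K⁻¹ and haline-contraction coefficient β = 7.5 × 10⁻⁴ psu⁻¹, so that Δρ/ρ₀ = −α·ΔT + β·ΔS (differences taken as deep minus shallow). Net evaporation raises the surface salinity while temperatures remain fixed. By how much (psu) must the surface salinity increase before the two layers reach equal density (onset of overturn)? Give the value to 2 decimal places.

Neutral buoyancy requires −α(T_deep − T_surf) + β(S_deep − S_surf′) = 0.
S_surf′ = S_deep − (α/β)·ΔT = 39.96 − (1.9 × 10⁻⁴/7.5 × 10⁻⁴)·(-2.6) = 40.6187 psu.
Increase required: 40.6187 − 39.24 = 1.3787 psu.

1.38 psu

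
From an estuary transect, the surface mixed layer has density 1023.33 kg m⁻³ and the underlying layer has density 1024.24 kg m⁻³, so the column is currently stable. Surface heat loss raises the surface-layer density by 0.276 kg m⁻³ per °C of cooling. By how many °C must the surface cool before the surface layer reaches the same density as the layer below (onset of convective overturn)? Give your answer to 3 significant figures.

Density deficit of the surface layer: 1024.24 − 1023.33 = 0.91 kg m⁻³.
Required change = 0.91 / 0.276 = 3.30 °C.

3.30 °C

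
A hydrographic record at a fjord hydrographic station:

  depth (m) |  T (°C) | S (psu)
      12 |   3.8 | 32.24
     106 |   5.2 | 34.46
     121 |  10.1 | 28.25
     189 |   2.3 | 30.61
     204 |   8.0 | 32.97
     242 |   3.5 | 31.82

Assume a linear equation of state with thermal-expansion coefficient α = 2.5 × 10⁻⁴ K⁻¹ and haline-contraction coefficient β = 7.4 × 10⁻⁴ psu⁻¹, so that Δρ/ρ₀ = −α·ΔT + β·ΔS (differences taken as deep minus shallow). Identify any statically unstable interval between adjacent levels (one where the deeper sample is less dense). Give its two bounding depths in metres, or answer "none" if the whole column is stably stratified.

Evaluate Δρ/ρ₀ = −αΔT + βΔS across each adjacent pair:
  12–106 m: −αΔT+βΔS = −(2.5 × 10⁻⁴)(+1.4)+(7.4 × 10⁻⁴)(+2.22) = 1.3 × 10⁻³ → stable
  106–121 m: −αΔT+βΔS = −(2.5 × 10⁻⁴)(+4.9)+(7.4 × 10⁻⁴)(-6.21) = -5.8 × 10⁻³ → UNSTABLE
  121–189 m: −αΔT+βΔS = −(2.5 × 10⁻⁴)(-7.8)+(7.4 × 10⁻⁴)(+2.36) = 3.7 × 10⁻³ → stable
  189–204 m: −αΔT+βΔS = −(2.5 × 10⁻⁴)(+5.7)+(7.4 × 10⁻⁴)(+2.36) = 3.2 × 10⁻⁴ → stable
  204–242 m: −αΔT+βΔS = −(2.5 × 10⁻⁴)(-4.5)+(7.4 × 10⁻⁴)(-1.15) = 2.7 × 10⁻⁴ → stable
The 106–121 m interval has Δρ < 0: lighter water underlies denser water.

106–121 m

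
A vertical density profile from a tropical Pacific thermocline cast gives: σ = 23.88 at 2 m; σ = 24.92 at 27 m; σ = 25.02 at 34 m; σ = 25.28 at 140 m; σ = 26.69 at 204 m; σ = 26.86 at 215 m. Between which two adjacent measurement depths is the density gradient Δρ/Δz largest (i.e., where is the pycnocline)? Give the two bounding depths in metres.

2–27 m

Compute the density gradient over each adjacent pair:
  2–27 m: Δρ/Δz = 1.04/25 = 0.042 kg m⁻⁴
  27–34 m: Δρ/Δz = 0.10/7 = 0.014 kg m⁻⁴
  34–140 m: Δρ/Δz = 0.26/106 = 2.5 × 10⁻³ kg m⁻⁴
  140–204 m: Δρ/Δz = 1.41/64 = 0.022 kg m⁻⁴
  204–215 m: Δρ/Δz = 0.17/11 = 0.015 kg m⁻⁴
The largest gradient is in the 2–27 m interval — the pycnocline.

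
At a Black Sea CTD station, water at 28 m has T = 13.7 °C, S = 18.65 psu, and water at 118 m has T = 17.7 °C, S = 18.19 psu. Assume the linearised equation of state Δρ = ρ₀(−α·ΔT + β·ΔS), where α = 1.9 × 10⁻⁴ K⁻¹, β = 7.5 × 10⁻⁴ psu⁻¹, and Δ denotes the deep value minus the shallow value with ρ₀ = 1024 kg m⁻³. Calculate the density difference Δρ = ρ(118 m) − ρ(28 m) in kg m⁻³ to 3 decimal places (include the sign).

ΔT = +4.0 K, ΔS = -0.46 psu (deep − shallow).
Δρ/ρ₀ = −(1.9 × 10⁻⁴)(+4.0) + (7.5 × 10⁻⁴)(-0.46) = -1.105 × 10⁻³.
Δρ = 1024 × (-1.105 × 10⁻³) = -1.132 kg m⁻³.
Negative Δρ: lighter below, statically unstable.

-1.132 kg m⁻³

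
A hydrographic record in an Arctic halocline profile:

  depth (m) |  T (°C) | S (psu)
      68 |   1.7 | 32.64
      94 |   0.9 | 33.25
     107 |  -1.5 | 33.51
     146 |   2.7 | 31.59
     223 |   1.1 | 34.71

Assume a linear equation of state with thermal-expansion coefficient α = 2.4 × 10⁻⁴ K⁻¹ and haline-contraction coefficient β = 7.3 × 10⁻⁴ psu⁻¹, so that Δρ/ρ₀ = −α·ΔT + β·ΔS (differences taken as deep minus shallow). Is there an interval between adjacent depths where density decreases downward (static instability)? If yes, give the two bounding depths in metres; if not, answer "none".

Evaluate Δρ/ρ₀ = −αΔT + βΔS across each adjacent pair:
  68–94 m: −αΔT+βΔS = −(2.4 × 10⁻⁴)(-0.8)+(7.3 × 10⁻⁴)(+0.61) = 6.4 × 10⁻⁴ → stable
  94–107 m: −αΔT+βΔS = −(2.4 × 10⁻⁴)(-2.4)+(7.3 × 10⁻⁴)(+0.26) = 7.7 × 10⁻⁴ → stable
  107–146 m: −αΔT+βΔS = −(2.4 × 10⁻⁴)(+4.2)+(7.3 × 10⁻⁴)(-1.92) = -2.4 × 10⁻³ → UNSTABLE
  146–223 m: −αΔT+βΔS = −(2.4 × 10⁻⁴)(-1.6)+(7.3 × 10⁻⁴)(+3.12) = 2.7 × 10⁻³ → stable
The 107–146 m interval has Δρ < 0: lighter water underlies denser water.

107–146 m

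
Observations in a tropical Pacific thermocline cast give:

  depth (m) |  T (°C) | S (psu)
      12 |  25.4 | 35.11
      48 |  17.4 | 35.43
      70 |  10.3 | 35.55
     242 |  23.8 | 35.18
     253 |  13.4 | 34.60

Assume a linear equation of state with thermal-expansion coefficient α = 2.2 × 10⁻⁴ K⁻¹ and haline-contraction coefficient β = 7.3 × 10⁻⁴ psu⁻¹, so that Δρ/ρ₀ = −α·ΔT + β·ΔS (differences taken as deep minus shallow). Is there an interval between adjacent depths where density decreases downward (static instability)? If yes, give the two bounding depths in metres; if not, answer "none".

70–242 m

Evaluate Δρ/ρ₀ = −αΔT + βΔS across each adjacent pair:
  12–48 m: −αΔT+βΔS = −(2.2 × 10⁻⁴)(-8.0)+(7.3 × 10⁻⁴)(+0.32) = 2.0 × 10⁻³ → stable
  48–70 m: −αΔT+βΔS = −(2.2 × 10⁻⁴)(-7.1)+(7.3 × 10⁻⁴)(+0.12) = 1.6 × 10⁻³ → stable
  70–242 m: −αΔT+βΔS = −(2.2 × 10⁻⁴)(+13.5)+(7.3 × 10⁻⁴)(-0.37) = -3.2 × 10⁻³ → UNSTABLE
  242–253 m: −αΔT+βΔS = −(2.2 × 10⁻⁴)(-10.4)+(7.3 × 10⁻⁴)(-0.58) = 1.9 × 10⁻³ → stable
The 70–242 m interval has Δρ < 0: lighter water underlies denser water.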